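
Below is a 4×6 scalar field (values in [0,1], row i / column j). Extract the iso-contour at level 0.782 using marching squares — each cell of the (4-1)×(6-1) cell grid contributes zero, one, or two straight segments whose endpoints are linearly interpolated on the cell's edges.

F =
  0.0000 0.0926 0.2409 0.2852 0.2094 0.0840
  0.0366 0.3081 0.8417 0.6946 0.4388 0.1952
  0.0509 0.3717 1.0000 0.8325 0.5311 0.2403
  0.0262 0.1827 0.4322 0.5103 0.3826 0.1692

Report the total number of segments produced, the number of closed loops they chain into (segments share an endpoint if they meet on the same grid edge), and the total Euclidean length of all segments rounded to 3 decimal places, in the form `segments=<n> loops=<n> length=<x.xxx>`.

cell (0,1): code 0100 → (0.901,2.000)–(1.000,1.888)
cell (0,2): code 1000 → (1.000,2.406)–(0.901,2.000)
cell (1,1): code 0110 → (1.000,1.888)–(2.000,1.653)
cell (1,2): code 1101 → (1.634,3.000)–(1.000,2.406)
cell (1,3): code 1000 → (2.000,3.168)–(1.634,3.000)
cell (2,1): code 0010 → (2.000,1.653)–(2.384,2.000)
cell (2,2): code 0011 → (2.384,2.000)–(2.157,3.000)
cell (2,3): code 0001 → (2.157,3.000)–(2.000,3.168)
total: 8 segments, chained into 1 closed loop(s), length Σ = 4.638599

segments=8 loops=1 length=4.639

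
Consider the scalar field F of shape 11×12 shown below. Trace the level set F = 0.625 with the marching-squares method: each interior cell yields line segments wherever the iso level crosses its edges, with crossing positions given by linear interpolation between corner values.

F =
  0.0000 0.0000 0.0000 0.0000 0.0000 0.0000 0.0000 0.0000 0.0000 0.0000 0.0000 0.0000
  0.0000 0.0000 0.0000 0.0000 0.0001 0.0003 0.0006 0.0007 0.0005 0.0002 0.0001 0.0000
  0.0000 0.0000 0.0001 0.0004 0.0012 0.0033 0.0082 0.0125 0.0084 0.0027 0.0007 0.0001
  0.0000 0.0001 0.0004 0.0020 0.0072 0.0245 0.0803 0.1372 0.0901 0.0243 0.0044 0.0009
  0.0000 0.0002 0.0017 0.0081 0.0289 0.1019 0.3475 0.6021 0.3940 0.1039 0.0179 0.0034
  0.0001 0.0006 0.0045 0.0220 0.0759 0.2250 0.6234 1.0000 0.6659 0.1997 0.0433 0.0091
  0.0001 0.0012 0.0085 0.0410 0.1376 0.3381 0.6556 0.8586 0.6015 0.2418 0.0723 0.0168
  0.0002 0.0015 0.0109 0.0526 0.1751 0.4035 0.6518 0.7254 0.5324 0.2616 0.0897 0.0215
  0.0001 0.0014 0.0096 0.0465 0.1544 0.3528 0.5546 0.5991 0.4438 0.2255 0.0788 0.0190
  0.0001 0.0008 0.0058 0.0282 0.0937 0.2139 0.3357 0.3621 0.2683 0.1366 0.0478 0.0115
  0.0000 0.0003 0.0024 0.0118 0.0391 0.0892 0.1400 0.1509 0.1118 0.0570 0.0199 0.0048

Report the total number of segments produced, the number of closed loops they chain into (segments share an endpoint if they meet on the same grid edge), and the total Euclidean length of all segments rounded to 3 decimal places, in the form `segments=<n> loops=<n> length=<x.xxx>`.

segments=12 loops=1 length=9.289

cell (4,6): code 0100 → (4.058,7.000)–(5.000,6.004)
cell (4,7): code 1100 → (4.850,8.000)–(4.058,7.000)
cell (4,8): code 1000 → (5.000,8.088)–(4.850,8.000)
cell (5,5): code 0100 → (5.050,6.000)–(6.000,5.904)
cell (5,6): code 1110 → (5.000,6.004)–(5.050,6.000)
cell (5,7): code 1011 → (6.000,7.909)–(5.635,8.000)
cell (5,8): code 0001 → (5.635,8.000)–(5.000,8.088)
cell (6,5): code 0110 → (6.000,5.904)–(7.000,5.892)
cell (6,7): code 1001 → (7.000,7.520)–(6.000,7.909)
cell (7,5): code 0010 → (7.000,5.892)–(7.276,6.000)
cell (7,6): code 0011 → (7.276,6.000)–(7.795,7.000)
cell (7,7): code 0001 → (7.795,7.000)–(7.000,7.520)
total: 12 segments, chained into 1 closed loop(s), length Σ = 9.288897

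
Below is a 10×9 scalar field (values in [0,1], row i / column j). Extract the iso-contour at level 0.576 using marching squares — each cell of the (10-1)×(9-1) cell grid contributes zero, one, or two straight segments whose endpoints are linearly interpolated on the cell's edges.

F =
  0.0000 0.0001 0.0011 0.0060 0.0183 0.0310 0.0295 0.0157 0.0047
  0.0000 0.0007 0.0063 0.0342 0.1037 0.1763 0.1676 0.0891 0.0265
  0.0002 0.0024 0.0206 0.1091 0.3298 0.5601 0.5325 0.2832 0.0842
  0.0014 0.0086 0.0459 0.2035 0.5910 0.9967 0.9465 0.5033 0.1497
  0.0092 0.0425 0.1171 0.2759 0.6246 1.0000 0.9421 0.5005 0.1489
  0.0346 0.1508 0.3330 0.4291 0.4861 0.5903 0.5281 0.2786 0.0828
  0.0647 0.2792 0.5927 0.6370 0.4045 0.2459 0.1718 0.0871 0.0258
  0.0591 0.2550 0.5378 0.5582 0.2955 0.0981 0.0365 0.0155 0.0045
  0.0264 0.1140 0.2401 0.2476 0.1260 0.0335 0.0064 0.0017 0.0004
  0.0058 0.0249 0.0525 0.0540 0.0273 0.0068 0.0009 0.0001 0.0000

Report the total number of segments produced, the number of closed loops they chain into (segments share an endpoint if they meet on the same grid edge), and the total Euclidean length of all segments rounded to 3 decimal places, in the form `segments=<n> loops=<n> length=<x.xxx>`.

segments=18 loops=2 length=13.210

cell (2,3): code 0100 → (2.943,4.000)–(3.000,3.961)
cell (2,4): code 1100 → (2.036,5.000)–(2.943,4.000)
cell (2,5): code 1100 → (2.105,6.000)–(2.036,5.000)
cell (2,6): code 1000 → (3.000,6.836)–(2.105,6.000)
cell (3,3): code 0110 → (3.000,3.961)–(4.000,3.861)
cell (3,6): code 1001 → (4.000,6.829)–(3.000,6.836)
cell (4,3): code 0010 → (4.000,3.861)–(4.351,4.000)
cell (4,4): code 0111 → (4.351,4.000)–(5.000,4.863)
cell (4,5): code 1011 → (5.000,5.230)–(4.884,6.000)
cell (4,6): code 0001 → (4.884,6.000)–(4.000,6.829)
cell (5,1): code 0100 → (5.936,2.000)–(6.000,1.947)
cell (5,2): code 1100 → (5.707,3.000)–(5.936,2.000)
cell (5,3): code 1000 → (6.000,3.262)–(5.707,3.000)
cell (5,4): code 0010 → (5.000,4.863)–(5.042,5.000)
cell (5,5): code 0001 → (5.042,5.000)–(5.000,5.230)
cell (6,1): code 0010 → (6.000,1.947)–(6.304,2.000)
cell (6,2): code 0011 → (6.304,2.000)–(6.774,3.000)
cell (6,3): code 0001 → (6.774,3.000)–(6.000,3.262)
total: 18 segments, chained into 2 closed loop(s), length Σ = 13.210041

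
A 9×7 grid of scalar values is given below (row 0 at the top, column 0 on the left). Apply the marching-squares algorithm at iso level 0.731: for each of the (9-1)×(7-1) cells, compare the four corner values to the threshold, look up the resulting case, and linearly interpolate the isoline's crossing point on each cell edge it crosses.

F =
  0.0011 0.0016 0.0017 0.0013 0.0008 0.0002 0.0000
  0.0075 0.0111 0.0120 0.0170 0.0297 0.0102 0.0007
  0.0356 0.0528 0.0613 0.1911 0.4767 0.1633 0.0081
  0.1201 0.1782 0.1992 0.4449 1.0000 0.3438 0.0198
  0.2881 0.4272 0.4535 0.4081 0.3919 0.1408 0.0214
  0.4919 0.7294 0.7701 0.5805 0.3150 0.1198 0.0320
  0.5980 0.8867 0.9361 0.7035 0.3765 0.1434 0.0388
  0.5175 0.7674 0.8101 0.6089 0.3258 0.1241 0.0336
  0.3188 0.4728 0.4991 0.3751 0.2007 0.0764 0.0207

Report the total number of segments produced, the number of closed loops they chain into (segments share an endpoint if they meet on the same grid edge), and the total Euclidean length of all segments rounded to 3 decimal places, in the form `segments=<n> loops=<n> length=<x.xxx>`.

cell (2,3): code 0100 → (2.486,4.000)–(3.000,3.515)
cell (2,4): code 1000 → (3.000,4.410)–(2.486,4.000)
cell (3,3): code 0010 → (3.000,3.515)–(3.442,4.000)
cell (3,4): code 0001 → (3.442,4.000)–(3.000,4.410)
cell (4,1): code 0100 → (4.877,2.000)–(5.000,1.039)
cell (4,2): code 1000 → (5.000,2.206)–(4.877,2.000)
cell (5,0): code 0100 → (5.010,1.000)–(6.000,0.461)
cell (5,1): code 1110 → (5.000,1.039)–(5.010,1.000)
cell (5,2): code 1001 → (6.000,2.882)–(5.000,2.206)
cell (6,0): code 0110 → (6.000,0.461)–(7.000,0.854)
cell (6,2): code 1001 → (7.000,2.393)–(6.000,2.882)
cell (7,0): code 0010 → (7.000,0.854)–(7.124,1.000)
cell (7,1): code 0011 → (7.124,1.000)–(7.254,2.000)
cell (7,2): code 0001 → (7.254,2.000)–(7.000,2.393)
total: 14 segments, chained into 2 closed loop(s), length Σ = 10.062225

segments=14 loops=2 length=10.062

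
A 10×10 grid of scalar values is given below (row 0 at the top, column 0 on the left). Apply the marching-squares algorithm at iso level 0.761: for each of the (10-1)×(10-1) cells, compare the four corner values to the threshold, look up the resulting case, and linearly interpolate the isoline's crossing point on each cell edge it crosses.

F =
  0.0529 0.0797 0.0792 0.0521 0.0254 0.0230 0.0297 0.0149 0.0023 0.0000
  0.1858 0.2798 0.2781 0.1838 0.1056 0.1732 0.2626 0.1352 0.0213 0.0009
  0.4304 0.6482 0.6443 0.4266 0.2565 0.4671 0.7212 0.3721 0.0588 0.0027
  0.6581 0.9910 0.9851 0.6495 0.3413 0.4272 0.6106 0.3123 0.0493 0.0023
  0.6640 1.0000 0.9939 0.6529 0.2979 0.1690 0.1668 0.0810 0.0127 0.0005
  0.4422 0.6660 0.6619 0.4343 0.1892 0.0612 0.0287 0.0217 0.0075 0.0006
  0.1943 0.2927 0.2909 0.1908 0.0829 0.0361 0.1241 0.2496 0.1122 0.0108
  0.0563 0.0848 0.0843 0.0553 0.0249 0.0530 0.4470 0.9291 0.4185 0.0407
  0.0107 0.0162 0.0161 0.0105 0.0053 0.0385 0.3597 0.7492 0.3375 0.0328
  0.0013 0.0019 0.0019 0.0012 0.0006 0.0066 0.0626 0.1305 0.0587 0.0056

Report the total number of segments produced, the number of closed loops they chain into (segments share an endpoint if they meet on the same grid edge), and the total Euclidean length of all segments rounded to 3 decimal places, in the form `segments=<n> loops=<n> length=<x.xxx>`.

cell (2,0): code 0100 → (2.329,1.000)–(3.000,0.309)
cell (2,1): code 1100 → (2.342,2.000)–(2.329,1.000)
cell (2,2): code 1000 → (3.000,2.668)–(2.342,2.000)
cell (3,0): code 0110 → (3.000,0.309)–(4.000,0.289)
cell (3,2): code 1001 → (4.000,2.683)–(3.000,2.668)
cell (4,0): code 0010 → (4.000,0.289)–(4.716,1.000)
cell (4,1): code 0011 → (4.716,1.000)–(4.702,2.000)
cell (4,2): code 0001 → (4.702,2.000)–(4.000,2.683)
cell (6,6): code 0100 → (6.753,7.000)–(7.000,6.651)
cell (6,7): code 1000 → (7.000,7.329)–(6.753,7.000)
cell (7,6): code 0010 → (7.000,6.651)–(7.934,7.000)
cell (7,7): code 0001 → (7.934,7.000)–(7.000,7.329)
total: 12 segments, chained into 2 closed loop(s), length Σ = 10.716189

segments=12 loops=2 length=10.716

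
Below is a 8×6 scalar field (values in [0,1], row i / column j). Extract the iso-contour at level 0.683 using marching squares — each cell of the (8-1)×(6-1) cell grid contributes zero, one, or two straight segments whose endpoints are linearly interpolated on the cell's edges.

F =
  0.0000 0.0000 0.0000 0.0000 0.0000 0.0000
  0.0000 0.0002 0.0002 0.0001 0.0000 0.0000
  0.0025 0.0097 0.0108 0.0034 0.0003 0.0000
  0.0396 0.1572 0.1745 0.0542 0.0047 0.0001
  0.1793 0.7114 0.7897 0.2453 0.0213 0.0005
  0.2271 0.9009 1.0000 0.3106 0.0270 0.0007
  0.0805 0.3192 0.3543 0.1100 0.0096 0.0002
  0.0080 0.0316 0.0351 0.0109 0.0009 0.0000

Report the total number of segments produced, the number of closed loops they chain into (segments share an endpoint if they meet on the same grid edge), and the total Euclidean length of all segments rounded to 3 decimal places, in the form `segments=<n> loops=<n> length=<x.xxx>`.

cell (3,0): code 0100 → (3.949,1.000)–(4.000,0.947)
cell (3,1): code 1100 → (3.827,2.000)–(3.949,1.000)
cell (3,2): code 1000 → (4.000,2.196)–(3.827,2.000)
cell (4,0): code 0110 → (4.000,0.947)–(5.000,0.677)
cell (4,2): code 1001 → (5.000,2.460)–(4.000,2.196)
cell (5,0): code 0010 → (5.000,0.677)–(5.375,1.000)
cell (5,1): code 0011 → (5.375,1.000)–(5.491,2.000)
cell (5,2): code 0001 → (5.491,2.000)–(5.000,2.460)
total: 8 segments, chained into 1 closed loop(s), length Σ = 5.587444

segments=8 loops=1 length=5.587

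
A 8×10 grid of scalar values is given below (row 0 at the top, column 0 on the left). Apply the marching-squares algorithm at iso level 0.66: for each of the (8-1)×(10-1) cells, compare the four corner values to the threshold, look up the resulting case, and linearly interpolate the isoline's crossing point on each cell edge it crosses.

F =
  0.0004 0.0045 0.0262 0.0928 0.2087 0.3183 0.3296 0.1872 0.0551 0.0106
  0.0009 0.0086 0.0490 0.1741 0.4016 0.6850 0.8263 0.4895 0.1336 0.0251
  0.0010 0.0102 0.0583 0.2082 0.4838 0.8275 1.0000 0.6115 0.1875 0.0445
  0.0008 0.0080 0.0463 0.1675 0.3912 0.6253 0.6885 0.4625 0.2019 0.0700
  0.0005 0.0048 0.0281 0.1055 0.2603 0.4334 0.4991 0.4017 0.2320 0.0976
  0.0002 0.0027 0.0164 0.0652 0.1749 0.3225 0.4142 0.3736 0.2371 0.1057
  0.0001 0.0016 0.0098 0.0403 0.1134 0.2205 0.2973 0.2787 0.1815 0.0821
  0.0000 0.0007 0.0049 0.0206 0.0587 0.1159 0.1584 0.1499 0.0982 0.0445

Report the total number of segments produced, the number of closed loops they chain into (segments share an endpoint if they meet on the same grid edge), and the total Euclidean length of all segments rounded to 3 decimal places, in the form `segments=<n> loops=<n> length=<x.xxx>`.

segments=10 loops=1 length=7.347

cell (0,4): code 0100 → (0.932,5.000)–(1.000,4.912)
cell (0,5): code 1100 → (0.665,6.000)–(0.932,5.000)
cell (0,6): code 1000 → (1.000,6.494)–(0.665,6.000)
cell (1,4): code 0110 → (1.000,4.912)–(2.000,4.513)
cell (1,6): code 1001 → (2.000,6.875)–(1.000,6.494)
cell (2,4): code 0010 → (2.000,4.513)–(2.828,5.000)
cell (2,5): code 0111 → (2.828,5.000)–(3.000,5.549)
cell (2,6): code 1001 → (3.000,6.126)–(2.000,6.875)
cell (3,5): code 0010 → (3.000,5.549)–(3.150,6.000)
cell (3,6): code 0001 → (3.150,6.000)–(3.000,6.126)
total: 10 segments, chained into 1 closed loop(s), length Σ = 7.347483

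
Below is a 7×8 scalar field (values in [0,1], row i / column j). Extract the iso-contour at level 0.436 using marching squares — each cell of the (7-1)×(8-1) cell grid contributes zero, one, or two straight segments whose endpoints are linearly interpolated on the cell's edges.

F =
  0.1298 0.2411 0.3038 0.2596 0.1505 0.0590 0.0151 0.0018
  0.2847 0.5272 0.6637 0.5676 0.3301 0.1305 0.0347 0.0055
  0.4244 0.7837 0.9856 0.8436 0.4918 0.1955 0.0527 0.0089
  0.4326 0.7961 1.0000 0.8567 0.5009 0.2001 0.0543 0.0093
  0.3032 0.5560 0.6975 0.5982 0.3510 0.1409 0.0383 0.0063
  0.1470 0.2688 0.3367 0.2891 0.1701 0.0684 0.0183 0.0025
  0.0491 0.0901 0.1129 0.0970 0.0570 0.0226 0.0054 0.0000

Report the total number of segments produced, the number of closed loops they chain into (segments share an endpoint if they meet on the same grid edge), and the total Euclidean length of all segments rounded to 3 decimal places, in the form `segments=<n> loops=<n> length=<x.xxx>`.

cell (0,0): code 0100 → (0.681,1.000)–(1.000,0.624)
cell (0,1): code 1100 → (0.367,2.000)–(0.681,1.000)
cell (0,2): code 1100 → (0.573,3.000)–(0.367,2.000)
cell (0,3): code 1000 → (1.000,3.554)–(0.573,3.000)
cell (1,0): code 0110 → (1.000,0.624)–(2.000,0.032)
cell (1,3): code 1101 → (1.655,4.000)–(1.000,3.554)
cell (1,4): code 1000 → (2.000,4.188)–(1.655,4.000)
cell (2,0): code 0110 → (2.000,0.032)–(3.000,0.009)
cell (2,4): code 1001 → (3.000,4.216)–(2.000,4.188)
cell (3,0): code 0110 → (3.000,0.009)–(4.000,0.525)
cell (3,3): code 1011 → (4.000,3.656)–(3.433,4.000)
cell (3,4): code 0001 → (3.433,4.000)–(3.000,4.216)
cell (4,0): code 0010 → (4.000,0.525)–(4.418,1.000)
cell (4,1): code 0011 → (4.418,1.000)–(4.725,2.000)
cell (4,2): code 0011 → (4.725,2.000)–(4.525,3.000)
cell (4,3): code 0001 → (4.525,3.000)–(4.000,3.656)
total: 16 segments, chained into 1 closed loop(s), length Σ = 13.420241

segments=16 loops=1 length=13.420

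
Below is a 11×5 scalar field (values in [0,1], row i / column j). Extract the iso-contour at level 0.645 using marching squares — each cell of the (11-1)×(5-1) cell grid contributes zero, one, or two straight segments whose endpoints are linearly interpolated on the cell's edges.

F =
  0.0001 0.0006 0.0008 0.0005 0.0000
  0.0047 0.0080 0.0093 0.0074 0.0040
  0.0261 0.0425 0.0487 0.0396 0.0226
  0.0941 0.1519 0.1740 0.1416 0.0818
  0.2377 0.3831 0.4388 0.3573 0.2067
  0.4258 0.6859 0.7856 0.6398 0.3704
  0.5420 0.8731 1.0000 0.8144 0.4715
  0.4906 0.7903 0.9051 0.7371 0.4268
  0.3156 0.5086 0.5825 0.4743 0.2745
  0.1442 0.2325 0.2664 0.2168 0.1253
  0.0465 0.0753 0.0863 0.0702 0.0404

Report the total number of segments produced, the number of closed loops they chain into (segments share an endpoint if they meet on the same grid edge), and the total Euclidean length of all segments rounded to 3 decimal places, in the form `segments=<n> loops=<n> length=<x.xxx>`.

cell (4,0): code 0100 → (4.865,1.000)–(5.000,0.843)
cell (4,1): code 1100 → (4.595,2.000)–(4.865,1.000)
cell (4,2): code 1000 → (5.000,2.964)–(4.595,2.000)
cell (5,0): code 0110 → (5.000,0.843)–(6.000,0.311)
cell (5,2): code 1101 → (5.030,3.000)–(5.000,2.964)
cell (5,3): code 1000 → (6.000,3.494)–(5.030,3.000)
cell (6,0): code 0110 → (6.000,0.311)–(7.000,0.515)
cell (6,3): code 1001 → (7.000,3.297)–(6.000,3.494)
cell (7,0): code 0010 → (7.000,0.515)–(7.516,1.000)
cell (7,1): code 0011 → (7.516,1.000)–(7.806,2.000)
cell (7,2): code 0011 → (7.806,2.000)–(7.350,3.000)
cell (7,3): code 0001 → (7.350,3.000)–(7.000,3.297)
total: 12 segments, chained into 1 closed loop(s), length Σ = 9.904378

segments=12 loops=1 length=9.904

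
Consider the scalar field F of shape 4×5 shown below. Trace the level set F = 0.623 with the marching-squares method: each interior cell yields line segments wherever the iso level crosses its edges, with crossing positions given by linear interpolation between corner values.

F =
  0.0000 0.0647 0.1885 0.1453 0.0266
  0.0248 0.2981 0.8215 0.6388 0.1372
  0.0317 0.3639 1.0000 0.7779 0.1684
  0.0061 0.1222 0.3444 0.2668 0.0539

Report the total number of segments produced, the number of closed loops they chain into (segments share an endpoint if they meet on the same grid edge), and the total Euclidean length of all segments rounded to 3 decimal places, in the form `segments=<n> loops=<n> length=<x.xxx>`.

segments=8 loops=1 length=5.881

cell (0,1): code 0100 → (0.686,2.000)–(1.000,1.621)
cell (0,2): code 1100 → (0.968,3.000)–(0.686,2.000)
cell (0,3): code 1000 → (1.000,3.031)–(0.968,3.000)
cell (1,1): code 0110 → (1.000,1.621)–(2.000,1.407)
cell (1,3): code 1001 → (2.000,3.254)–(1.000,3.031)
cell (2,1): code 0010 → (2.000,1.407)–(2.575,2.000)
cell (2,2): code 0011 → (2.575,2.000)–(2.303,3.000)
cell (2,3): code 0001 → (2.303,3.000)–(2.000,3.254)
total: 8 segments, chained into 1 closed loop(s), length Σ = 5.880558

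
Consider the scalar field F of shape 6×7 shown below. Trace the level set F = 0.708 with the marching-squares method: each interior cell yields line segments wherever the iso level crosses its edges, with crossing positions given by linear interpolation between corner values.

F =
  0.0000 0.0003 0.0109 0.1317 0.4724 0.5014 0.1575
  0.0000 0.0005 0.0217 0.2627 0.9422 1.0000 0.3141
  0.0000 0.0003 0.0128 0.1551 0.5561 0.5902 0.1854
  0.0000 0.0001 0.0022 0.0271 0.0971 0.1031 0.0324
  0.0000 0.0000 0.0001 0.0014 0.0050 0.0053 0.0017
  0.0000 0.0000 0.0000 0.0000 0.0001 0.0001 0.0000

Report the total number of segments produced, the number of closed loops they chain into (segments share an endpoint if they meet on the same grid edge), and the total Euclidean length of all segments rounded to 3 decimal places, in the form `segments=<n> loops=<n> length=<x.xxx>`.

segments=6 loops=1 length=4.867

cell (0,3): code 0100 → (0.501,4.000)–(1.000,3.655)
cell (0,4): code 1100 → (0.414,5.000)–(0.501,4.000)
cell (0,5): code 1000 → (1.000,5.426)–(0.414,5.000)
cell (1,3): code 0010 → (1.000,3.655)–(1.607,4.000)
cell (1,4): code 0011 → (1.607,4.000)–(1.713,5.000)
cell (1,5): code 0001 → (1.713,5.000)–(1.000,5.426)
total: 6 segments, chained into 1 closed loop(s), length Σ = 4.867162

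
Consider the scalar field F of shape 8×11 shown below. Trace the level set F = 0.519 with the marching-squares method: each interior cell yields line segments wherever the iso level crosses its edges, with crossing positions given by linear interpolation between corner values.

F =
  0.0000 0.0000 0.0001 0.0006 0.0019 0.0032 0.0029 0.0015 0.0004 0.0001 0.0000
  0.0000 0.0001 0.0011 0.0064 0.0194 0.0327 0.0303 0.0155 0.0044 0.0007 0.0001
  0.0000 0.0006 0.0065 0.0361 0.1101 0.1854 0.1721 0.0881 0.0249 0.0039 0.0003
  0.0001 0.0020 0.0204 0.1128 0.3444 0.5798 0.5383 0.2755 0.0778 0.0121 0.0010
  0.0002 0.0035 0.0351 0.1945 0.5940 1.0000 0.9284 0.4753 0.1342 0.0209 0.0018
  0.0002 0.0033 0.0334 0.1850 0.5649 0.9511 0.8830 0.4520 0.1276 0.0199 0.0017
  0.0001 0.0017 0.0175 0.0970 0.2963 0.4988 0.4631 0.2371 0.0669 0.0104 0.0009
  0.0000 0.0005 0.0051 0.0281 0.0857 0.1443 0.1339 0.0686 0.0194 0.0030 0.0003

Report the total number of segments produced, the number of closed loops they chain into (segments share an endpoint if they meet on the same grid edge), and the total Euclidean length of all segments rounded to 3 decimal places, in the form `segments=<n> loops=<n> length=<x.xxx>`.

segments=12 loops=1 length=9.768

cell (2,4): code 0100 → (2.846,5.000)–(3.000,4.742)
cell (2,5): code 1100 → (2.947,6.000)–(2.846,5.000)
cell (2,6): code 1000 → (3.000,6.073)–(2.947,6.000)
cell (3,3): code 0100 → (3.700,4.000)–(4.000,3.812)
cell (3,4): code 1110 → (3.000,4.742)–(3.700,4.000)
cell (3,6): code 1001 → (4.000,6.904)–(3.000,6.073)
cell (4,3): code 0110 → (4.000,3.812)–(5.000,3.879)
cell (4,6): code 1001 → (5.000,6.845)–(4.000,6.904)
cell (5,3): code 0010 → (5.000,3.879)–(5.171,4.000)
cell (5,4): code 0011 → (5.171,4.000)–(5.955,5.000)
cell (5,5): code 0011 → (5.955,5.000)–(5.867,6.000)
cell (5,6): code 0001 → (5.867,6.000)–(5.000,6.845)
total: 12 segments, chained into 1 closed loop(s), length Σ = 9.768214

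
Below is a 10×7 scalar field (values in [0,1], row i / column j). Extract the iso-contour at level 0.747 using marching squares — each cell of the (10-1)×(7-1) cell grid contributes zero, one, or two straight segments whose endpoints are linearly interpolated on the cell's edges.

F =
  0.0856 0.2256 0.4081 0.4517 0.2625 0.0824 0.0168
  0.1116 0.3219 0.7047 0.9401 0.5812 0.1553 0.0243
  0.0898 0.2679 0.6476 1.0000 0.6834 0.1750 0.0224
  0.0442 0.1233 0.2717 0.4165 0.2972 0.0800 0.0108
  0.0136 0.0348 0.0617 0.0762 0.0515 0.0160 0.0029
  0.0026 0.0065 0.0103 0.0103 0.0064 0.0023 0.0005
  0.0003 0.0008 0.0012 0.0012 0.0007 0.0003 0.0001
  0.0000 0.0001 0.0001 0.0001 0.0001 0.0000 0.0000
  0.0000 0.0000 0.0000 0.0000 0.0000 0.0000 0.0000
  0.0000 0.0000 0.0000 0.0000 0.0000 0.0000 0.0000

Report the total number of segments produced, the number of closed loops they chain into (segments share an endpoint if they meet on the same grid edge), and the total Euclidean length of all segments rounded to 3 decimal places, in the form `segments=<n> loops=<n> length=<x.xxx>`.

cell (0,2): code 0100 → (0.605,3.000)–(1.000,2.180)
cell (0,3): code 1000 → (1.000,3.538)–(0.605,3.000)
cell (1,2): code 0110 → (1.000,2.180)–(2.000,2.282)
cell (1,3): code 1001 → (2.000,3.799)–(1.000,3.538)
cell (2,2): code 0010 → (2.000,2.282)–(2.434,3.000)
cell (2,3): code 0001 → (2.434,3.000)–(2.000,3.799)
total: 6 segments, chained into 1 closed loop(s), length Σ = 5.364920

segments=6 loops=1 length=5.365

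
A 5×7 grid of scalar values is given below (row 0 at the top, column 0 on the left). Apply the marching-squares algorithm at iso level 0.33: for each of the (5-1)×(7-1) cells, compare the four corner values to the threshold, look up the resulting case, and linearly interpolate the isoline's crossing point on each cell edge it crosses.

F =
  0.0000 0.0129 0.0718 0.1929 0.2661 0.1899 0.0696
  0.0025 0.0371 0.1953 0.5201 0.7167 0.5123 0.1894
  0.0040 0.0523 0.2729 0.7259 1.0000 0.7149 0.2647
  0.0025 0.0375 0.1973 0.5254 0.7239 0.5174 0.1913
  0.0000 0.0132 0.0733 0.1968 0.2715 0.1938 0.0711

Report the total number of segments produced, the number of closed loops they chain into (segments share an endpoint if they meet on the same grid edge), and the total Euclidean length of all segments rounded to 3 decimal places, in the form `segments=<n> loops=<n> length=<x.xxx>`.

segments=12 loops=1 length=11.599

cell (0,2): code 0100 → (0.419,3.000)–(1.000,2.415)
cell (0,3): code 1100 → (0.142,4.000)–(0.419,3.000)
cell (0,4): code 1100 → (0.435,5.000)–(0.142,4.000)
cell (0,5): code 1000 → (1.000,5.565)–(0.435,5.000)
cell (1,2): code 0110 → (1.000,2.415)–(2.000,2.126)
cell (1,5): code 1001 → (2.000,5.855)–(1.000,5.565)
cell (2,2): code 0110 → (2.000,2.126)–(3.000,2.404)
cell (2,5): code 1001 → (3.000,5.575)–(2.000,5.855)
cell (3,2): code 0010 → (3.000,2.404)–(3.595,3.000)
cell (3,3): code 0011 → (3.595,3.000)–(3.871,4.000)
cell (3,4): code 0011 → (3.871,4.000)–(3.579,5.000)
cell (3,5): code 0001 → (3.579,5.000)–(3.000,5.575)
total: 12 segments, chained into 1 closed loop(s), length Σ = 11.598602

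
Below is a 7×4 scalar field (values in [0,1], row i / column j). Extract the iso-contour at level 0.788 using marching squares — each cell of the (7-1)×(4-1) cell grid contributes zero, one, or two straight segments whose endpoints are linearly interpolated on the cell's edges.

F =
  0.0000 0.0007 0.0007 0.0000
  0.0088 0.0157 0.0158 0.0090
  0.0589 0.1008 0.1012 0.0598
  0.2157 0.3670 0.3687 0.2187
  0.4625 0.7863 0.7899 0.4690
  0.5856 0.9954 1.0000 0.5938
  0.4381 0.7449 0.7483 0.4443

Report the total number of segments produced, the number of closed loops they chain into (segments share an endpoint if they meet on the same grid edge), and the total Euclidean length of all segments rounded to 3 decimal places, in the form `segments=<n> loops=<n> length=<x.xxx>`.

cell (3,1): code 0100 → (3.995,2.000)–(4.000,1.472)
cell (3,2): code 1000 → (4.000,2.006)–(3.995,2.000)
cell (4,0): code 0100 → (4.008,1.000)–(5.000,0.494)
cell (4,1): code 1110 → (4.000,1.472)–(4.008,1.000)
cell (4,2): code 1001 → (5.000,2.522)–(4.000,2.006)
cell (5,0): code 0010 → (5.000,0.494)–(5.828,1.000)
cell (5,1): code 0011 → (5.828,1.000)–(5.842,2.000)
cell (5,2): code 0001 → (5.842,2.000)–(5.000,2.522)
total: 8 segments, chained into 1 closed loop(s), length Σ = 6.207679

segments=8 loops=1 length=6.208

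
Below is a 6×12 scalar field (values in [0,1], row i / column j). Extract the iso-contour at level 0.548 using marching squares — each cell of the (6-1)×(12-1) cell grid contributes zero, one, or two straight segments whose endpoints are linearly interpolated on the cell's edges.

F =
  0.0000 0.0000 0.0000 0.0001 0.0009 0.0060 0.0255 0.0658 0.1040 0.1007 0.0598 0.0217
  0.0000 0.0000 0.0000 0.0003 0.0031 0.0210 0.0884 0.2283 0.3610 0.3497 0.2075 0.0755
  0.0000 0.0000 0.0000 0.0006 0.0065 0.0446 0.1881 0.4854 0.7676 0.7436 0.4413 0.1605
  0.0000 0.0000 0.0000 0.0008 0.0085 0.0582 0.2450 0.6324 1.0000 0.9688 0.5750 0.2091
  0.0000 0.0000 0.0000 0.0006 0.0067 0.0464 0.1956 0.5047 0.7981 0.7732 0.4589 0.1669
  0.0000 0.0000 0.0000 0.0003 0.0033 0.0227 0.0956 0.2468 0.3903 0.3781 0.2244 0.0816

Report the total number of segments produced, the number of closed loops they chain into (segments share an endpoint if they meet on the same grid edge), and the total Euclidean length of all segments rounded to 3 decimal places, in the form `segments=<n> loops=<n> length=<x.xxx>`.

segments=14 loops=1 length=10.040

cell (1,7): code 0100 → (1.460,8.000)–(2.000,7.222)
cell (1,8): code 1100 → (1.503,9.000)–(1.460,8.000)
cell (1,9): code 1000 → (2.000,9.647)–(1.503,9.000)
cell (2,6): code 0100 → (2.426,7.000)–(3.000,6.782)
cell (2,7): code 1110 → (2.000,7.222)–(2.426,7.000)
cell (2,9): code 1101 → (2.798,10.000)–(2.000,9.647)
cell (2,10): code 1000 → (3.000,10.074)–(2.798,10.000)
cell (3,6): code 0010 → (3.000,6.782)–(3.661,7.000)
cell (3,7): code 0111 → (3.661,7.000)–(4.000,7.148)
cell (3,9): code 1011 → (4.000,9.717)–(3.233,10.000)
cell (3,10): code 0001 → (3.233,10.000)–(3.000,10.074)
cell (4,7): code 0010 → (4.000,7.148)–(4.613,8.000)
cell (4,8): code 0011 → (4.613,8.000)–(4.570,9.000)
cell (4,9): code 0001 → (4.570,9.000)–(4.000,9.717)
total: 14 segments, chained into 1 closed loop(s), length Σ = 10.040131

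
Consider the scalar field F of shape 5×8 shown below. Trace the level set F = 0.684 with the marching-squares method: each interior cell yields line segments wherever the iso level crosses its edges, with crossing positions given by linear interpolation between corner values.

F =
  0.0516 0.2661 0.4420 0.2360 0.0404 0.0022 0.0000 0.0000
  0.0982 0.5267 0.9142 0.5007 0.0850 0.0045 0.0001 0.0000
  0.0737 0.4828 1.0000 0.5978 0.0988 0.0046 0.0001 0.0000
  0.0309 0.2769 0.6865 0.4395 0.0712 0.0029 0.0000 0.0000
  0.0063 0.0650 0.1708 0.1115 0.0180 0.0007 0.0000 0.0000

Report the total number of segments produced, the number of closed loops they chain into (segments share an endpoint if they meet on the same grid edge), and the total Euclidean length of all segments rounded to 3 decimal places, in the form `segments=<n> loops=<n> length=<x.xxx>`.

segments=8 loops=1 length=5.988

cell (0,1): code 0100 → (0.512,2.000)–(1.000,1.406)
cell (0,2): code 1000 → (1.000,2.557)–(0.512,2.000)
cell (1,1): code 0110 → (1.000,1.406)–(2.000,1.389)
cell (1,2): code 1001 → (2.000,2.786)–(1.000,2.557)
cell (2,1): code 0110 → (2.000,1.389)–(3.000,1.994)
cell (2,2): code 1001 → (3.000,2.010)–(2.000,2.786)
cell (3,1): code 0010 → (3.000,1.994)–(3.005,2.000)
cell (3,2): code 0001 → (3.005,2.000)–(3.000,2.010)
total: 8 segments, chained into 1 closed loop(s), length Σ = 5.987726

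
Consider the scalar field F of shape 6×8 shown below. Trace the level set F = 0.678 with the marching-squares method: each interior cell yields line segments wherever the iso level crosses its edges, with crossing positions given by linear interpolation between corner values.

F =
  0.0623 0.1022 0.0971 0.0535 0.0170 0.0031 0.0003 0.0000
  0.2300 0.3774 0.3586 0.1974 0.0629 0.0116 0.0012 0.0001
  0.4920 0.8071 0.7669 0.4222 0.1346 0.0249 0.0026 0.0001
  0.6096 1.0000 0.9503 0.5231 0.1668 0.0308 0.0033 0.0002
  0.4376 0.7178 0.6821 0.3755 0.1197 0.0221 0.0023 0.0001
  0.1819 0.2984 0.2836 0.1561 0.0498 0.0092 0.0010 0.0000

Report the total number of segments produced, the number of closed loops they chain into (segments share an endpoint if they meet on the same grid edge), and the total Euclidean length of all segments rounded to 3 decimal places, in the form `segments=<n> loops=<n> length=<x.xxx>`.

cell (1,0): code 0100 → (1.700,1.000)–(2.000,0.590)
cell (1,1): code 1100 → (1.782,2.000)–(1.700,1.000)
cell (1,2): code 1000 → (2.000,2.258)–(1.782,2.000)
cell (2,0): code 0110 → (2.000,0.590)–(3.000,0.175)
cell (2,2): code 1001 → (3.000,2.637)–(2.000,2.258)
cell (3,0): code 0110 → (3.000,0.175)–(4.000,0.858)
cell (3,2): code 1001 → (4.000,2.013)–(3.000,2.637)
cell (4,0): code 0010 → (4.000,0.858)–(4.095,1.000)
cell (4,1): code 0011 → (4.095,1.000)–(4.010,2.000)
cell (4,2): code 0001 → (4.010,2.000)–(4.000,2.013)
total: 10 segments, chained into 1 closed loop(s), length Σ = 7.582172

segments=10 loops=1 length=7.582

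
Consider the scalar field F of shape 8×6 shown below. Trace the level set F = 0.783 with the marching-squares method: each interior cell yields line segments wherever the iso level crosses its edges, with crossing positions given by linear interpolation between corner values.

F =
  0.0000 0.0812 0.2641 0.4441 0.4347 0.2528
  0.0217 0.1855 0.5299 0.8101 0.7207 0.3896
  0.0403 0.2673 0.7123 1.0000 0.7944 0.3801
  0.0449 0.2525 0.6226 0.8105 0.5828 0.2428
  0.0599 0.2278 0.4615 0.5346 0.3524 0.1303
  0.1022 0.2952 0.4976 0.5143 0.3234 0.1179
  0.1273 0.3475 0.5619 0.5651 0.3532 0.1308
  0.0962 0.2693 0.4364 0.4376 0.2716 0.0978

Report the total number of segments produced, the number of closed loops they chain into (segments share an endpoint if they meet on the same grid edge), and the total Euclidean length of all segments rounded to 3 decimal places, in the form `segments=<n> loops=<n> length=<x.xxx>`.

cell (0,2): code 0100 → (0.926,3.000)–(1.000,2.903)
cell (0,3): code 1000 → (1.000,3.303)–(0.926,3.000)
cell (1,2): code 0110 → (1.000,2.903)–(2.000,2.246)
cell (1,3): code 1101 → (1.845,4.000)–(1.000,3.303)
cell (1,4): code 1000 → (2.000,4.028)–(1.845,4.000)
cell (2,2): code 0110 → (2.000,2.246)–(3.000,2.854)
cell (2,3): code 1011 → (3.000,3.121)–(2.054,4.000)
cell (2,4): code 0001 → (2.054,4.000)–(2.000,4.028)
cell (3,2): code 0010 → (3.000,2.854)–(3.100,3.000)
cell (3,3): code 0001 → (3.100,3.000)–(3.000,3.121)
total: 10 segments, chained into 1 closed loop(s), length Σ = 5.739324

segments=10 loops=1 length=5.739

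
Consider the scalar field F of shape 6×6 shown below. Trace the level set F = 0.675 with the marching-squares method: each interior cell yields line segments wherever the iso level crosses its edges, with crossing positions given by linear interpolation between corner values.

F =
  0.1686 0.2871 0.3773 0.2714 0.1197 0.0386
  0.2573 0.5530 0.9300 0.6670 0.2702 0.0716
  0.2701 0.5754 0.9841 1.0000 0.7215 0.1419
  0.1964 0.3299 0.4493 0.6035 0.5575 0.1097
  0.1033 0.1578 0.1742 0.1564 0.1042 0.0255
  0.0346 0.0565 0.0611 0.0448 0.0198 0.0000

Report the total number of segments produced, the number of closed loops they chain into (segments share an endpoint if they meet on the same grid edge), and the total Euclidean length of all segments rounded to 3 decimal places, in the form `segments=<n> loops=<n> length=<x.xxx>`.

segments=10 loops=1 length=7.802

cell (0,1): code 0100 → (0.539,2.000)–(1.000,1.324)
cell (0,2): code 1000 → (1.000,2.970)–(0.539,2.000)
cell (1,1): code 0110 → (1.000,1.324)–(2.000,1.244)
cell (1,2): code 1101 → (1.024,3.000)–(1.000,2.970)
cell (1,3): code 1100 → (1.897,4.000)–(1.024,3.000)
cell (1,4): code 1000 → (2.000,4.080)–(1.897,4.000)
cell (2,1): code 0010 → (2.000,1.244)–(2.578,2.000)
cell (2,2): code 0011 → (2.578,2.000)–(2.820,3.000)
cell (2,3): code 0011 → (2.820,3.000)–(2.284,4.000)
cell (2,4): code 0001 → (2.284,4.000)–(2.000,4.080)
total: 10 segments, chained into 1 closed loop(s), length Σ = 7.802447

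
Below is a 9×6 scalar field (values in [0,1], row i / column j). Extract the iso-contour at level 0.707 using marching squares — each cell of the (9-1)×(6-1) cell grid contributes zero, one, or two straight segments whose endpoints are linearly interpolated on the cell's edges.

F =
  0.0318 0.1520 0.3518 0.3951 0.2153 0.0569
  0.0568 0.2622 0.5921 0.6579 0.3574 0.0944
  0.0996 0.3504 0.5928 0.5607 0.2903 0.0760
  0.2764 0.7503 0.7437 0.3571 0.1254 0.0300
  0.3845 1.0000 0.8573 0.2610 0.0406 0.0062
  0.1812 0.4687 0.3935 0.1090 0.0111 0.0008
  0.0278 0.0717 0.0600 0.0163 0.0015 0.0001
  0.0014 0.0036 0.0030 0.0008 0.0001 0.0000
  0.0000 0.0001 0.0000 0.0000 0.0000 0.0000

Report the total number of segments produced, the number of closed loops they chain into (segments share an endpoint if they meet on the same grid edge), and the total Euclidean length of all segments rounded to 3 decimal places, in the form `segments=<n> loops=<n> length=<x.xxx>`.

segments=8 loops=1 length=5.660

cell (2,0): code 0100 → (2.892,1.000)–(3.000,0.909)
cell (2,1): code 1100 → (2.757,2.000)–(2.892,1.000)
cell (2,2): code 1000 → (3.000,2.095)–(2.757,2.000)
cell (3,0): code 0110 → (3.000,0.909)–(4.000,0.524)
cell (3,2): code 1001 → (4.000,2.252)–(3.000,2.095)
cell (4,0): code 0010 → (4.000,0.524)–(4.551,1.000)
cell (4,1): code 0011 → (4.551,1.000)–(4.324,2.000)
cell (4,2): code 0001 → (4.324,2.000)–(4.000,2.252)
total: 8 segments, chained into 1 closed loop(s), length Σ = 5.660114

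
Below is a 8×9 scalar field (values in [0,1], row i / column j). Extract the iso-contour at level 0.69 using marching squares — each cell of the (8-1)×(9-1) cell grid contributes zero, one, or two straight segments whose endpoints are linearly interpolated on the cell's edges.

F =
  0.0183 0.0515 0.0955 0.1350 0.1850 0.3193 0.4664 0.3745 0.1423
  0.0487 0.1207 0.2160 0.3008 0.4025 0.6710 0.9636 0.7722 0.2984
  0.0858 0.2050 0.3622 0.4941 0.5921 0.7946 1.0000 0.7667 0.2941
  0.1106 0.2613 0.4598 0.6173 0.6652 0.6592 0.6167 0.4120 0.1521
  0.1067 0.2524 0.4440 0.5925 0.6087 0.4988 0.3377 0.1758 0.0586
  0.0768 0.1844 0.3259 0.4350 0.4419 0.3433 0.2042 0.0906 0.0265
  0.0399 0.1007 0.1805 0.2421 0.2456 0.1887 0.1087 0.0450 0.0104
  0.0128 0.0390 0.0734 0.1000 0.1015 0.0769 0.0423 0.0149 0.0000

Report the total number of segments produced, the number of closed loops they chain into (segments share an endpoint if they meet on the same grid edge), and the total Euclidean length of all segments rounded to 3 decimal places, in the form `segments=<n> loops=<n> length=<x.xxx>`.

segments=10 loops=1 length=7.933

cell (0,5): code 0100 → (0.450,6.000)–(1.000,5.065)
cell (0,6): code 1100 → (0.793,7.000)–(0.450,6.000)
cell (0,7): code 1000 → (1.000,7.173)–(0.793,7.000)
cell (1,4): code 0100 → (1.154,5.000)–(2.000,4.483)
cell (1,5): code 1110 → (1.000,5.065)–(1.154,5.000)
cell (1,7): code 1001 → (2.000,7.162)–(1.000,7.173)
cell (2,4): code 0010 → (2.000,4.483)–(2.773,5.000)
cell (2,5): code 0011 → (2.773,5.000)–(2.809,6.000)
cell (2,6): code 0011 → (2.809,6.000)–(2.216,7.000)
cell (2,7): code 0001 → (2.216,7.000)–(2.000,7.162)
total: 10 segments, chained into 1 closed loop(s), length Σ = 7.933298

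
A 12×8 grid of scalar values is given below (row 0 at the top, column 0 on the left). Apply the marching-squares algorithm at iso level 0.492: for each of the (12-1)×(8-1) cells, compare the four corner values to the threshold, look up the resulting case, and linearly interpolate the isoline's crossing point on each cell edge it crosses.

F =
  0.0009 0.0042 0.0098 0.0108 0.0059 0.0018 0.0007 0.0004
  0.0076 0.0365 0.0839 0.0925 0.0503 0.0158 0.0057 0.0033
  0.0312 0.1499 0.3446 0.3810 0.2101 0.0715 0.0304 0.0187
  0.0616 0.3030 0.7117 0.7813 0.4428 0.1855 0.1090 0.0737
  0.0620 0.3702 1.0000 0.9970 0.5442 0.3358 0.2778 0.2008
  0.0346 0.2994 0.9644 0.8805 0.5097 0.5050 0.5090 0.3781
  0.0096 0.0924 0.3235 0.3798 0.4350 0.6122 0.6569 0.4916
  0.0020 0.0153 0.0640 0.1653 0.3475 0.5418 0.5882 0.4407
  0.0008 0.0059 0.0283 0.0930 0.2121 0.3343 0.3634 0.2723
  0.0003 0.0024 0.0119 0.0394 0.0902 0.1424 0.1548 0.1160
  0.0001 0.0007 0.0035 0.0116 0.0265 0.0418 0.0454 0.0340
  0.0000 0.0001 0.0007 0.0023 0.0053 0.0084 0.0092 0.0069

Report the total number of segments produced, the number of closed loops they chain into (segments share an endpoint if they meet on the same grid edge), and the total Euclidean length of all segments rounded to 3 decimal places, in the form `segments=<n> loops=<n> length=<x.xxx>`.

segments=20 loops=1 length=17.994

cell (2,1): code 0100 → (2.402,2.000)–(3.000,1.462)
cell (2,2): code 1100 → (2.277,3.000)–(2.402,2.000)
cell (2,3): code 1000 → (3.000,3.855)–(2.277,3.000)
cell (3,1): code 0110 → (3.000,1.462)–(4.000,1.193)
cell (3,3): code 1101 → (3.485,4.000)–(3.000,3.855)
cell (3,4): code 1000 → (4.000,4.250)–(3.485,4.000)
cell (4,1): code 0110 → (4.000,1.193)–(5.000,1.290)
cell (4,4): code 1101 → (4.923,5.000)–(4.000,4.250)
cell (4,5): code 1100 → (4.926,6.000)–(4.923,5.000)
cell (4,6): code 1000 → (5.000,6.130)–(4.926,6.000)
cell (5,1): code 0010 → (5.000,1.290)–(5.737,2.000)
cell (5,2): code 0011 → (5.737,2.000)–(5.776,3.000)
cell (5,3): code 0011 → (5.776,3.000)–(5.237,4.000)
cell (5,4): code 0111 → (5.237,4.000)–(6.000,4.322)
cell (5,6): code 1001 → (6.000,6.998)–(5.000,6.130)
cell (6,4): code 0110 → (6.000,4.322)–(7.000,4.744)
cell (6,6): code 1001 → (7.000,6.652)–(6.000,6.998)
cell (7,4): code 0010 → (7.000,4.744)–(7.240,5.000)
cell (7,5): code 0011 → (7.240,5.000)–(7.428,6.000)
cell (7,6): code 0001 → (7.428,6.000)–(7.000,6.652)
total: 20 segments, chained into 1 closed loop(s), length Σ = 17.993517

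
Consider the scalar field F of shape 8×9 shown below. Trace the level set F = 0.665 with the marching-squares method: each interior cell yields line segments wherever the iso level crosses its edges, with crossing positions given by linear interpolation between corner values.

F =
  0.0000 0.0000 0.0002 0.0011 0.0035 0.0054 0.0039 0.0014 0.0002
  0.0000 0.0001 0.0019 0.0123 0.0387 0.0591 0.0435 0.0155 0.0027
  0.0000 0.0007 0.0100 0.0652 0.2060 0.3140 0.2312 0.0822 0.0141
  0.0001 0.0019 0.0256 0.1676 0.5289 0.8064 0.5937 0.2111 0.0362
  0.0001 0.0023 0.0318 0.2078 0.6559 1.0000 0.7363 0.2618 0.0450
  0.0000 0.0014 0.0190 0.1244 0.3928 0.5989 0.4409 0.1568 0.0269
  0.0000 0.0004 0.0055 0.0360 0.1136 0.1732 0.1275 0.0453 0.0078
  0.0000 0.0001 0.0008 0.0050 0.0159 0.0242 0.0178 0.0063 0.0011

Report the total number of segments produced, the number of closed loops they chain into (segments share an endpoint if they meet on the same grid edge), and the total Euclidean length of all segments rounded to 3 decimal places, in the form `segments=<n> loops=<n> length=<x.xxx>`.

segments=8 loops=1 length=6.266

cell (2,4): code 0100 → (2.713,5.000)–(3.000,4.490)
cell (2,5): code 1000 → (3.000,5.665)–(2.713,5.000)
cell (3,4): code 0110 → (3.000,4.490)–(4.000,4.026)
cell (3,5): code 1101 → (3.500,6.000)–(3.000,5.665)
cell (3,6): code 1000 → (4.000,6.150)–(3.500,6.000)
cell (4,4): code 0010 → (4.000,4.026)–(4.835,5.000)
cell (4,5): code 0011 → (4.835,5.000)–(4.241,6.000)
cell (4,6): code 0001 → (4.241,6.000)–(4.000,6.150)
total: 8 segments, chained into 1 closed loop(s), length Σ = 6.265593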